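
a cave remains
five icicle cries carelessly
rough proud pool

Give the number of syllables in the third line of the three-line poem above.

3

The third line: rough (1), proud (1), pool (1) → 3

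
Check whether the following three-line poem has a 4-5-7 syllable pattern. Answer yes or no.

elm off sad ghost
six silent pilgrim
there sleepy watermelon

Yes

Line 1: elm(1) + off(1) + sad(1) + ghost(1) = 4 ✓
Line 2: six(1) + silent(2) + pilgrim(2) = 5 ✓
Line 3: there(1) + sleepy(2) + watermelon(4) = 7 ✓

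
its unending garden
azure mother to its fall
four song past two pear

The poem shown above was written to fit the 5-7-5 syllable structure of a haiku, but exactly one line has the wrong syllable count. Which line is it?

Line 1

Line 1: its(1) + unending(3) + garden(2) = 6 (expected 5)
Line 2: azure(2) + mother(2) + to(1) + its(1) + fall(1) = 7 ✓
Line 3: four(1) + song(1) + past(1) + two(1) + pear(1) = 5 ✓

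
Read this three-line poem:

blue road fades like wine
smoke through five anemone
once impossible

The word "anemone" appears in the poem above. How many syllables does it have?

4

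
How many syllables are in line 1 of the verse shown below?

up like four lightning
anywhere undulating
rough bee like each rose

5

Line 1: up (1), like (1), four (1), lightning (2) → 5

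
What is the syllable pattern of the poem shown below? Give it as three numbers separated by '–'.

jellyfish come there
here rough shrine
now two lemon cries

5–3–5

Line 1: "jellyfish come there": 3+1+1 = 5
Line 2: "here rough shrine": 1+1+1 = 3
Line 3: "now two lemon cries": 1+1+2+1 = 5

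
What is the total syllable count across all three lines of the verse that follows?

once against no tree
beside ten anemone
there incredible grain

Line 1: "once against no tree": 1+2+1+1 = 5
Line 2: "beside ten anemone": 2+1+4 = 7
Line 3: "there incredible grain": 1+4+1 = 6
Total: 5 + 7 + 6 = 18

18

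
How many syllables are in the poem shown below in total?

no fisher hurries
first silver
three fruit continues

13

Line 1: no(1) + fisher(2) + hurries(2) = 5
Line 2: first(1) + silver(2) = 3
Line 3: three(1) + fruit(1) + continues(3) = 5
Total: 5 + 3 + 5 = 13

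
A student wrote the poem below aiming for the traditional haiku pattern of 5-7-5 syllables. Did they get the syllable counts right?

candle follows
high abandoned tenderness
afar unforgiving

No

Line 1: candle(2) + follows(2) = 4 (expected 5)
Line 2: high(1) + abandoned(3) + tenderness(3) = 7 ✓
Line 3: afar(2) + unforgiving(4) = 6 (expected 5)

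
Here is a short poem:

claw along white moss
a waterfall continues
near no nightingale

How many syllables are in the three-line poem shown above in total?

Line 1: "claw along white moss": 1+2+1+1 = 5
Line 2: "a waterfall continues": 1+3+3 = 7
Line 3: "near no nightingale": 1+1+3 = 5
Total: 5 + 7 + 5 = 17

17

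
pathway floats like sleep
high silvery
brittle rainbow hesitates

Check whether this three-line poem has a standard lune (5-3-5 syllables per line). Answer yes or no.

No

Line 1: pathway(2) + floats(1) + like(1) + sleep(1) = 5 ✓
Line 2: high(1) + silvery(3) = 4 (expected 3)
Line 3: brittle(2) + rainbow(2) + hesitates(3) = 7 (expected 5)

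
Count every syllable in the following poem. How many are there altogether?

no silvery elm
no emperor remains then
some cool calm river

Line 1: no (1), silvery (3), elm (1) → 5
Line 2: no (1), emperor (3), remains (2), then (1) → 7
Line 3: some (1), cool (1), calm (1), river (2) → 5
Total: 5 + 7 + 5 = 17

17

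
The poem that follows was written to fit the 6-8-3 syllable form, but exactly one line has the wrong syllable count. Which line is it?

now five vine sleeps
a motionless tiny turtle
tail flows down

Line 1: "now five vine sleeps": 1+1+1+1 = 4 (expected 6)
Line 2: "a motionless tiny turtle": 1+3+2+2 = 8 ✓
Line 3: "tail flows down": 1+1+1 = 3 ✓

Line 1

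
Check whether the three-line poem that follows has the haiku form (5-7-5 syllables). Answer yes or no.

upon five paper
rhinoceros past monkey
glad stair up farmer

Yes

Line 1: "upon five paper": 2+1+2 = 5 ✓
Line 2: "rhinoceros past monkey": 4+1+2 = 7 ✓
Line 3: "glad stair up farmer": 1+1+1+2 = 5 ✓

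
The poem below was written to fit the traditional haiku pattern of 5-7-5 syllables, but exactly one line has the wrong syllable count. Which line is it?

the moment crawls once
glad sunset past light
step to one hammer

The second line

Line 1: the(1) + moment(2) + crawls(1) + once(1) = 5 ✓
Line 2: glad(1) + sunset(2) + past(1) + light(1) = 5 (expected 7)
Line 3: step(1) + to(1) + one(1) + hammer(2) = 5 ✓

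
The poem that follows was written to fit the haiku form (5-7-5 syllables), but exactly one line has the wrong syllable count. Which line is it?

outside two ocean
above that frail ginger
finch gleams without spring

Line 1: "outside two ocean": 2+1+2 = 5 ✓
Line 2: "above that frail ginger": 2+1+1+2 = 6 (expected 7)
Line 3: "finch gleams without spring": 1+1+2+1 = 5 ✓

Line 2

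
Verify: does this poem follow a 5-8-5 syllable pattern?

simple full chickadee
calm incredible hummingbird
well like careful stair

Line 1: "simple full chickadee": 2+1+3 = 6 (expected 5)
Line 2: "calm incredible hummingbird": 1+4+3 = 8 ✓
Line 3: "well like careful stair": 1+1+2+1 = 5 ✓

No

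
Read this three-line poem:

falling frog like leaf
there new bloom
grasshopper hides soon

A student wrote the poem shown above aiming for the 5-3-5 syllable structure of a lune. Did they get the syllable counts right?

Yes

Line 1: "falling frog like leaf": 2+1+1+1 = 5 ✓
Line 2: "there new bloom": 1+1+1 = 3 ✓
Line 3: "grasshopper hides soon": 3+1+1 = 5 ✓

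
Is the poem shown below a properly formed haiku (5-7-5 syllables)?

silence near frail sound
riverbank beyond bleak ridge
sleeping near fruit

No

Line 1: silence(2) + near(1) + frail(1) + sound(1) = 5 ✓
Line 2: riverbank(3) + beyond(2) + bleak(1) + ridge(1) = 7 ✓
Line 3: sleeping(2) + near(1) + fruit(1) = 4 (expected 5)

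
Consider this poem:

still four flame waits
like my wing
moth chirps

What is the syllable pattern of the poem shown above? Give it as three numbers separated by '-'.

Line 1: "still four flame waits": 1+1+1+1 = 4
Line 2: "like my wing": 1+1+1 = 3
Line 3: "moth chirps": 1+1 = 2

4-3-2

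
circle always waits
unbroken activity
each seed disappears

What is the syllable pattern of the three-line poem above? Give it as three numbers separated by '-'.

5-7-5

Line 1: circle(2) + always(2) + waits(1) = 5
Line 2: unbroken(3) + activity(4) = 7
Line 3: each(1) + seed(1) + disappears(3) = 5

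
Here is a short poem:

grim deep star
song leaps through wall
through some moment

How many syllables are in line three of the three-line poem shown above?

Line three: through(1) + some(1) + moment(2) = 4

4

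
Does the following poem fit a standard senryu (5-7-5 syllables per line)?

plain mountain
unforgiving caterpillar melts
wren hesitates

Line 1: "plain mountain": 1+2 = 3 (expected 5)
Line 2: "unforgiving caterpillar melts": 4+4+1 = 9 (expected 7)
Line 3: "wren hesitates": 1+3 = 4 (expected 5)

No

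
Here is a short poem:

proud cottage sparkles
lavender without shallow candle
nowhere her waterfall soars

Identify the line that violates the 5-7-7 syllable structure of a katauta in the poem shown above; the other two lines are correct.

The second line

Line 1: "proud cottage sparkles": 1+2+2 = 5 ✓
Line 2: "lavender without shallow candle": 3+2+2+2 = 9 (expected 7)
Line 3: "nowhere her waterfall soars": 2+1+3+1 = 7 ✓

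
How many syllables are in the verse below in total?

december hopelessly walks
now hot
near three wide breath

Line 1: "december hopelessly walks": 3+3+1 = 7
Line 2: "now hot": 1+1 = 2
Line 3: "near three wide breath": 1+1+1+1 = 4
Total: 7 + 2 + 4 = 13

13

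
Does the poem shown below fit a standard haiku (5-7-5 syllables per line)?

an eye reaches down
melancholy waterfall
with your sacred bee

Yes

Line 1: "an eye reaches down": 1+1+2+1 = 5 ✓
Line 2: "melancholy waterfall": 4+3 = 7 ✓
Line 3: "with your sacred bee": 1+1+2+1 = 5 ✓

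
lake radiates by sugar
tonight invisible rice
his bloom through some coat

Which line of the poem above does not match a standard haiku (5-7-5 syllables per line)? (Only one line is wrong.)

The first line

Line 1: lake (1), radiates (3), by (1), sugar (2) → 7 (expected 5)
Line 2: tonight (2), invisible (4), rice (1) → 7 ✓
Line 3: his (1), bloom (1), through (1), some (1), coat (1) → 5 ✓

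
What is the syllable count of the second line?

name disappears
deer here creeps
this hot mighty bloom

3

The second line: deer (1), here (1), creeps (1) → 3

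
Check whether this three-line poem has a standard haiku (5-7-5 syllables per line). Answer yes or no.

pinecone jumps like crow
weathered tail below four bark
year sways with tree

Line 1: "pinecone jumps like crow": 2+1+1+1 = 5 ✓
Line 2: "weathered tail below four bark": 2+1+2+1+1 = 7 ✓
Line 3: "year sways with tree": 1+1+1+1 = 4 (expected 5)

No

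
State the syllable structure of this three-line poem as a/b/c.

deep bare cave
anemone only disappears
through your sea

Line 1: deep(1) + bare(1) + cave(1) = 3
Line 2: anemone(4) + only(2) + disappears(3) = 9
Line 3: through(1) + your(1) + sea(1) = 3

3/9/3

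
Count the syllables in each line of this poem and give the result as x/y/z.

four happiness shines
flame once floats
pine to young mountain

5/3/5

Line 1: four (1), happiness (3), shines (1) → 5
Line 2: flame (1), once (1), floats (1) → 3
Line 3: pine (1), to (1), young (1), mountain (2) → 5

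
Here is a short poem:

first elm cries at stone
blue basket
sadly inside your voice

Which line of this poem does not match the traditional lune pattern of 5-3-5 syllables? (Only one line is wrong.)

The third line

Line 1: first (1), elm (1), cries (1), at (1), stone (1) → 5 ✓
Line 2: blue (1), basket (2) → 3 ✓
Line 3: sadly (2), inside (2), your (1), voice (1) → 6 (expected 5)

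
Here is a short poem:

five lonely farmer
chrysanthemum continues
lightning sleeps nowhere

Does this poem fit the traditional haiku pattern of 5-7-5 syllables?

Yes

Line 1: five(1) + lonely(2) + farmer(2) = 5 ✓
Line 2: chrysanthemum(4) + continues(3) = 7 ✓
Line 3: lightning(2) + sleeps(1) + nowhere(2) = 5 ✓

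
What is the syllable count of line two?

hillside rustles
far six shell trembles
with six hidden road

Line two: "far six shell trembles": 1+1+1+2 = 5

5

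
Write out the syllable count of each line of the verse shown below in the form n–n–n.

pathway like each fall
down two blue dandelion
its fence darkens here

5–7–5

Line 1: pathway (2), like (1), each (1), fall (1) → 5
Line 2: down (1), two (1), blue (1), dandelion (4) → 7
Line 3: its (1), fence (1), darkens (2), here (1) → 5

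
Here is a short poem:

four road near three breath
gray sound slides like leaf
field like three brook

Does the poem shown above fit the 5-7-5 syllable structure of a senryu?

No

Line 1: "four road near three breath": 1+1+1+1+1 = 5 ✓
Line 2: "gray sound slides like leaf": 1+1+1+1+1 = 5 (expected 7)
Line 3: "field like three brook": 1+1+1+1 = 4 (expected 5)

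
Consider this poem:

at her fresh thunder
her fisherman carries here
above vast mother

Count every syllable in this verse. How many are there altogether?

Line 1: at(1) + her(1) + fresh(1) + thunder(2) = 5
Line 2: her(1) + fisherman(3) + carries(2) + here(1) = 7
Line 3: above(2) + vast(1) + mother(2) = 5
Total: 5 + 7 + 5 = 17

17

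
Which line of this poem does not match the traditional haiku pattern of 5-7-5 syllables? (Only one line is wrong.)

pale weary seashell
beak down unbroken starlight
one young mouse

Line 1: pale (1), weary (2), seashell (2) → 5 ✓
Line 2: beak (1), down (1), unbroken (3), starlight (2) → 7 ✓
Line 3: one (1), young (1), mouse (1) → 3 (expected 5)

Line 3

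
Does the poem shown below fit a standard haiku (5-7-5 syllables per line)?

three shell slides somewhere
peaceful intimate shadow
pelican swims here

Yes

Line 1: "three shell slides somewhere": 1+1+1+2 = 5 ✓
Line 2: "peaceful intimate shadow": 2+3+2 = 7 ✓
Line 3: "pelican swims here": 3+1+1 = 5 ✓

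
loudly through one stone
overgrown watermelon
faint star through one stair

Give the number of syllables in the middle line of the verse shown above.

7

The middle line: overgrown (3), watermelon (4) → 7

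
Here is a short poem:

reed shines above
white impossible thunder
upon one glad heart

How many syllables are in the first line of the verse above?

The first line: reed (1), shines (1), above (2) → 4

4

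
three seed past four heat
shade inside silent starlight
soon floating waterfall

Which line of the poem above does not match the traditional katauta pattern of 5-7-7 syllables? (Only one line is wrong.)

Line 1: "three seed past four heat": 1+1+1+1+1 = 5 ✓
Line 2: "shade inside silent starlight": 1+2+2+2 = 7 ✓
Line 3: "soon floating waterfall": 1+2+3 = 6 (expected 7)

The third line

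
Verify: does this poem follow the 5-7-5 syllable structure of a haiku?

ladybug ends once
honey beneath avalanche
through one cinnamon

Line 1: ladybug (3), ends (1), once (1) → 5 ✓
Line 2: honey (2), beneath (2), avalanche (3) → 7 ✓
Line 3: through (1), one (1), cinnamon (3) → 5 ✓

Yes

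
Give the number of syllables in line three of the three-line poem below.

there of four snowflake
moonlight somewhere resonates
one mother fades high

Line three: "one mother fades high": 1+2+1+1 = 5

5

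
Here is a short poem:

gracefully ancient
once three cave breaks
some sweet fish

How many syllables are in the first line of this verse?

The first line: "gracefully ancient": 3+2 = 5

5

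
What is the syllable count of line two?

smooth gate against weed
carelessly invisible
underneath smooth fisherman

Line two: carelessly (3), invisible (4) → 7

7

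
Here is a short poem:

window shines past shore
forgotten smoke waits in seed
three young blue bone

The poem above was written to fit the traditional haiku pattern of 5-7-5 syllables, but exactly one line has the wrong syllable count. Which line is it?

The third line

Line 1: "window shines past shore": 2+1+1+1 = 5 ✓
Line 2: "forgotten smoke waits in seed": 3+1+1+1+1 = 7 ✓
Line 3: "three young blue bone": 1+1+1+1 = 4 (expected 5)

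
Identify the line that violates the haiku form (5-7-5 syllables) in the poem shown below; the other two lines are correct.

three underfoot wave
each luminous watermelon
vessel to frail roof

Line 2

Line 1: three(1) + underfoot(3) + wave(1) = 5 ✓
Line 2: each(1) + luminous(3) + watermelon(4) = 8 (expected 7)
Line 3: vessel(2) + to(1) + frail(1) + roof(1) = 5 ✓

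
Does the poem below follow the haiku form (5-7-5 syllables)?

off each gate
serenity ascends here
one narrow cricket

Line 1: "off each gate": 1+1+1 = 3 (expected 5)
Line 2: "serenity ascends here": 4+2+1 = 7 ✓
Line 3: "one narrow cricket": 1+2+2 = 5 ✓

No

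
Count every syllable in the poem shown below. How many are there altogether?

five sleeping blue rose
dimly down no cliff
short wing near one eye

15

Line 1: five (1), sleeping (2), blue (1), rose (1) → 5
Line 2: dimly (2), down (1), no (1), cliff (1) → 5
Line 3: short (1), wing (1), near (1), one (1), eye (1) → 5
Total: 5 + 5 + 5 = 15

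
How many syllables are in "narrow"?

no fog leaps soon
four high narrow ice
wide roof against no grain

"narrow" has 2 syllables.

2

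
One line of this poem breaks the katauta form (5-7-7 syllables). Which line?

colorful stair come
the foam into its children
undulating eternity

Line 1: "colorful stair come": 3+1+1 = 5 ✓
Line 2: "the foam into its children": 1+1+2+1+2 = 7 ✓
Line 3: "undulating eternity": 4+4 = 8 (expected 7)

The third line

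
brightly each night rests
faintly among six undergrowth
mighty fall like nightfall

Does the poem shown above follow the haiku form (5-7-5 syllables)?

No

Line 1: brightly(2) + each(1) + night(1) + rests(1) = 5 ✓
Line 2: faintly(2) + among(2) + six(1) + undergrowth(3) = 8 (expected 7)
Line 3: mighty(2) + fall(1) + like(1) + nightfall(2) = 6 (expected 5)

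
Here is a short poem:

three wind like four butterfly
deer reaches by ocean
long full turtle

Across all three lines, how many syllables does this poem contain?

17

Line 1: "three wind like four butterfly": 1+1+1+1+3 = 7
Line 2: "deer reaches by ocean": 1+2+1+2 = 6
Line 3: "long full turtle": 1+1+2 = 4
Total: 7 + 6 + 4 = 17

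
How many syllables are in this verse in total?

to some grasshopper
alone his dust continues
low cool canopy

Line 1: "to some grasshopper": 1+1+3 = 5
Line 2: "alone his dust continues": 2+1+1+3 = 7
Line 3: "low cool canopy": 1+1+3 = 5
Total: 5 + 7 + 5 = 17

17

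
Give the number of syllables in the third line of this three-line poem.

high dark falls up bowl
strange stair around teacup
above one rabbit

5

The third line: above (2), one (1), rabbit (2) → 5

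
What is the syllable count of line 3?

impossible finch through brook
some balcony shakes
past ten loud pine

Line 3: "past ten loud pine": 1+1+1+1 = 4

4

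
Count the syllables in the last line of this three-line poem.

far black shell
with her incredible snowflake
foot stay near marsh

The last line: foot (1), stay (1), near (1), marsh (1) → 4

4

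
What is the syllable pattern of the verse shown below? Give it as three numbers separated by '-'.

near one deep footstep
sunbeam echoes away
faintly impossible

5-6-6

Line 1: near(1) + one(1) + deep(1) + footstep(2) = 5
Line 2: sunbeam(2) + echoes(2) + away(2) = 6
Line 3: faintly(2) + impossible(4) = 6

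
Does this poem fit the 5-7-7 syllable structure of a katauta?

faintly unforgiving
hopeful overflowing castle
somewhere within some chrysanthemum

No

Line 1: faintly(2) + unforgiving(4) = 6 (expected 5)
Line 2: hopeful(2) + overflowing(4) + castle(2) = 8 (expected 7)
Line 3: somewhere(2) + within(2) + some(1) + chrysanthemum(4) = 9 (expected 7)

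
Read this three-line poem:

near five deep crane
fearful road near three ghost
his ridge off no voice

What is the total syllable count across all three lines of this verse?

15

Line 1: near (1), five (1), deep (1), crane (1) → 4
Line 2: fearful (2), road (1), near (1), three (1), ghost (1) → 6
Line 3: his (1), ridge (1), off (1), no (1), voice (1) → 5
Total: 4 + 6 + 5 = 15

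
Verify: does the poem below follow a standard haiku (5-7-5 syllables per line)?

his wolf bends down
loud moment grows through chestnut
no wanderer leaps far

Line 1: his (1), wolf (1), bends (1), down (1) → 4 (expected 5)
Line 2: loud (1), moment (2), grows (1), through (1), chestnut (2) → 7 ✓
Line 3: no (1), wanderer (3), leaps (1), far (1) → 6 (expected 5)

No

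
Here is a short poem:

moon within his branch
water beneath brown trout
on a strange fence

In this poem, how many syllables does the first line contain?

The first line: moon (1), within (2), his (1), branch (1) → 5

5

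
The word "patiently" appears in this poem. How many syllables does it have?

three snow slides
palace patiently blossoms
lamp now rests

3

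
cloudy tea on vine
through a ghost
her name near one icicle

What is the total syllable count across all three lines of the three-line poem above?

Line 1: "cloudy tea on vine": 2+1+1+1 = 5
Line 2: "through a ghost": 1+1+1 = 3
Line 3: "her name near one icicle": 1+1+1+1+3 = 7
Total: 5 + 3 + 7 = 15

15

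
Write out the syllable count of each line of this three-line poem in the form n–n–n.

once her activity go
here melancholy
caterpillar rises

7–5–6

Line 1: once (1), her (1), activity (4), go (1) → 7
Line 2: here (1), melancholy (4) → 5
Line 3: caterpillar (4), rises (2) → 6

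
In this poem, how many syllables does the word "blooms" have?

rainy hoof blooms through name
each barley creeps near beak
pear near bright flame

"blooms" has 1 syllable.

1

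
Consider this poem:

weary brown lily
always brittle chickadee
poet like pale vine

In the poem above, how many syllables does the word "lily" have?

2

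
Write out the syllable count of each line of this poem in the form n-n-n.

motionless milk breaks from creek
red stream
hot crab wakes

Line 1: motionless (3), milk (1), breaks (1), from (1), creek (1) → 7
Line 2: red (1), stream (1) → 2
Line 3: hot (1), crab (1), wakes (1) → 3

7-2-3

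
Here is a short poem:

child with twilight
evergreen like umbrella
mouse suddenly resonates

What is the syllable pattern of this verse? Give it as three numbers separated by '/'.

4/7/7

Line 1: "child with twilight": 1+1+2 = 4
Line 2: "evergreen like umbrella": 3+1+3 = 7
Line 3: "mouse suddenly resonates": 1+3+3 = 7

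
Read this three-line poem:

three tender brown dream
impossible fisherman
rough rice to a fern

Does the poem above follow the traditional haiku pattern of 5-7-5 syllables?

Yes

Line 1: three (1), tender (2), brown (1), dream (1) → 5 ✓
Line 2: impossible (4), fisherman (3) → 7 ✓
Line 3: rough (1), rice (1), to (1), a (1), fern (1) → 5 ✓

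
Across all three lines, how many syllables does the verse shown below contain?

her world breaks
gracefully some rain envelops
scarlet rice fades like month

Line 1: her (1), world (1), breaks (1) → 3
Line 2: gracefully (3), some (1), rain (1), envelops (3) → 8
Line 3: scarlet (2), rice (1), fades (1), like (1), month (1) → 6
Total: 3 + 8 + 6 = 17

17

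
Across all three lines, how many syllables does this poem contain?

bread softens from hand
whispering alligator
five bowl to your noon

17

Line 1: "bread softens from hand": 1+2+1+1 = 5
Line 2: "whispering alligator": 3+4 = 7
Line 3: "five bowl to your noon": 1+1+1+1+1 = 5
Total: 5 + 7 + 5 = 17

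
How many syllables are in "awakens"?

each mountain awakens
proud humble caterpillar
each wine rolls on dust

3

"awakens" has 3 syllables.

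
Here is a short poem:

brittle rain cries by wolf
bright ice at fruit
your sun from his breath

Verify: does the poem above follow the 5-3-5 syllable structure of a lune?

Line 1: "brittle rain cries by wolf": 2+1+1+1+1 = 6 (expected 5)
Line 2: "bright ice at fruit": 1+1+1+1 = 4 (expected 3)
Line 3: "your sun from his breath": 1+1+1+1+1 = 5 ✓

No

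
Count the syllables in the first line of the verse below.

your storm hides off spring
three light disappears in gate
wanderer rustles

5

The first line: "your storm hides off spring": 1+1+1+1+1 = 5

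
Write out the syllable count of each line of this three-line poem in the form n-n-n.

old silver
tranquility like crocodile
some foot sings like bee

3-8-5

Line 1: old(1) + silver(2) = 3
Line 2: tranquility(4) + like(1) + crocodile(3) = 8
Line 3: some(1) + foot(1) + sings(1) + like(1) + bee(1) = 5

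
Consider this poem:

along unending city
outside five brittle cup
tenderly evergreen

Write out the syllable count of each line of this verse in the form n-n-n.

Line 1: along(2) + unending(3) + city(2) = 7
Line 2: outside(2) + five(1) + brittle(2) + cup(1) = 6
Line 3: tenderly(3) + evergreen(3) = 6

7-6-6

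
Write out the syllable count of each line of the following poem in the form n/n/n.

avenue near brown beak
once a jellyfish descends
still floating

6/7/3

Line 1: avenue(3) + near(1) + brown(1) + beak(1) = 6
Line 2: once(1) + a(1) + jellyfish(3) + descends(2) = 7
Line 3: still(1) + floating(2) = 3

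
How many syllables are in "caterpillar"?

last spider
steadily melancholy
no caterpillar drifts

4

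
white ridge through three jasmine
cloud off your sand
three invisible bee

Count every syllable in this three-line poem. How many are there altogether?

Line 1: "white ridge through three jasmine": 1+1+1+1+2 = 6
Line 2: "cloud off your sand": 1+1+1+1 = 4
Line 3: "three invisible bee": 1+4+1 = 6
Total: 6 + 4 + 6 = 16

16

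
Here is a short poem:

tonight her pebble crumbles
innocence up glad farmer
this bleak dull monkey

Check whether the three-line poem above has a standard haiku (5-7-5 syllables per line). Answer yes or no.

No

Line 1: "tonight her pebble crumbles": 2+1+2+2 = 7 (expected 5)
Line 2: "innocence up glad farmer": 3+1+1+2 = 7 ✓
Line 3: "this bleak dull monkey": 1+1+1+2 = 5 ✓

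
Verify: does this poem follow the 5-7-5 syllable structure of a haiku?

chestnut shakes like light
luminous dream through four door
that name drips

No

Line 1: "chestnut shakes like light": 2+1+1+1 = 5 ✓
Line 2: "luminous dream through four door": 3+1+1+1+1 = 7 ✓
Line 3: "that name drips": 1+1+1 = 3 (expected 5)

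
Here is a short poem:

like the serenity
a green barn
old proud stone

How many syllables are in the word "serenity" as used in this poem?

"serenity" has 4 syllables.

4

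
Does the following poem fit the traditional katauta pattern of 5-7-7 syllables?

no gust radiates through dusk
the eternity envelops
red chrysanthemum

Line 1: "no gust radiates through dusk": 1+1+3+1+1 = 7 (expected 5)
Line 2: "the eternity envelops": 1+4+3 = 8 (expected 7)
Line 3: "red chrysanthemum": 1+4 = 5 (expected 7)

No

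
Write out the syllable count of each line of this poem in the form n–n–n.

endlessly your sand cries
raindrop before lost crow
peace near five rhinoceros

Line 1: "endlessly your sand cries": 3+1+1+1 = 6
Line 2: "raindrop before lost crow": 2+2+1+1 = 6
Line 3: "peace near five rhinoceros": 1+1+1+4 = 7

6–6–7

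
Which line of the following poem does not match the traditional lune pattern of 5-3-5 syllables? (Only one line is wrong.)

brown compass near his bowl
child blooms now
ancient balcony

Line 1

Line 1: brown(1) + compass(2) + near(1) + his(1) + bowl(1) = 6 (expected 5)
Line 2: child(1) + blooms(1) + now(1) = 3 ✓
Line 3: ancient(2) + balcony(3) = 5 ✓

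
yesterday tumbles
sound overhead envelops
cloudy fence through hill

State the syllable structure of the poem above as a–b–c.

Line 1: "yesterday tumbles": 3+2 = 5
Line 2: "sound overhead envelops": 1+3+3 = 7
Line 3: "cloudy fence through hill": 2+1+1+1 = 5

5–7–5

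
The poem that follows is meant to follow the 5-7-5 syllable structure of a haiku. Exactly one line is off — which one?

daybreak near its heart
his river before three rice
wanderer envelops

Line 3

Line 1: daybreak (2), near (1), its (1), heart (1) → 5 ✓
Line 2: his (1), river (2), before (2), three (1), rice (1) → 7 ✓
Line 3: wanderer (3), envelops (3) → 6 (expected 5)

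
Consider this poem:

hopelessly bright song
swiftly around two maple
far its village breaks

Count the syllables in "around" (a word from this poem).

"around" has 2 syllables.

2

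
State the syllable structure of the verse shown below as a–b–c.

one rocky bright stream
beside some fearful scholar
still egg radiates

5–7–5

Line 1: one(1) + rocky(2) + bright(1) + stream(1) = 5
Line 2: beside(2) + some(1) + fearful(2) + scholar(2) = 7
Line 3: still(1) + egg(1) + radiates(3) = 5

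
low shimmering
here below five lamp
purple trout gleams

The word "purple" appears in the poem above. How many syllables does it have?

"purple" has 2 syllables.

2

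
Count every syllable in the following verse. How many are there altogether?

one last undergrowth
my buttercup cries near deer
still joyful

15

Line 1: one (1), last (1), undergrowth (3) → 5
Line 2: my (1), buttercup (3), cries (1), near (1), deer (1) → 7
Line 3: still (1), joyful (2) → 3
Total: 5 + 7 + 3 = 15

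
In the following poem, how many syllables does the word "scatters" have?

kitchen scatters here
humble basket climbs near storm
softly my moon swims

"scatters" has 2 syllables.

2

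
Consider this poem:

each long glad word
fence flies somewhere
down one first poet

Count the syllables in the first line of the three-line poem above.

The first line: each(1) + long(1) + glad(1) + word(1) = 4

4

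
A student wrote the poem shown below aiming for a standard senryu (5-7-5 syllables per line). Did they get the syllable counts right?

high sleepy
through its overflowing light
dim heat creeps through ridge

No

Line 1: high (1), sleepy (2) → 3 (expected 5)
Line 2: through (1), its (1), overflowing (4), light (1) → 7 ✓
Line 3: dim (1), heat (1), creeps (1), through (1), ridge (1) → 5 ✓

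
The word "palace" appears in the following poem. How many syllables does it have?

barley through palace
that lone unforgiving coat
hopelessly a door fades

2

"palace" has 2 syllables.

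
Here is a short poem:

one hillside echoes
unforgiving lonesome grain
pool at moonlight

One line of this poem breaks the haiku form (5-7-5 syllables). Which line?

Line 1: "one hillside echoes": 1+2+2 = 5 ✓
Line 2: "unforgiving lonesome grain": 4+2+1 = 7 ✓
Line 3: "pool at moonlight": 1+1+2 = 4 (expected 5)

The third line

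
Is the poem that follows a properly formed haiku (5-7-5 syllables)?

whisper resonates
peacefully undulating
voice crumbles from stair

Line 1: "whisper resonates": 2+3 = 5 ✓
Line 2: "peacefully undulating": 3+4 = 7 ✓
Line 3: "voice crumbles from stair": 1+2+1+1 = 5 ✓

Yes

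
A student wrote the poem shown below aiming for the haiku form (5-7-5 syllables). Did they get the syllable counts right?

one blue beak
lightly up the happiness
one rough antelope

Line 1: "one blue beak": 1+1+1 = 3 (expected 5)
Line 2: "lightly up the happiness": 2+1+1+3 = 7 ✓
Line 3: "one rough antelope": 1+1+3 = 5 ✓

No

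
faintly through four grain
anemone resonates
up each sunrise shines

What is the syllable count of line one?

Line one: faintly (2), through (1), four (1), grain (1) → 5

5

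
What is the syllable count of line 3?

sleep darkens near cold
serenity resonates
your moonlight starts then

5

Line 3: your(1) + moonlight(2) + starts(1) + then(1) = 5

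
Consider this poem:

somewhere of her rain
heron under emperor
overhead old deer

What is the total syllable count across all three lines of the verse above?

17

Line 1: "somewhere of her rain": 2+1+1+1 = 5
Line 2: "heron under emperor": 2+2+3 = 7
Line 3: "overhead old deer": 3+1+1 = 5
Total: 5 + 7 + 5 = 17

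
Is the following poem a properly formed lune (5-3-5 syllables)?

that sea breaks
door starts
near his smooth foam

Line 1: that (1), sea (1), breaks (1) → 3 (expected 5)
Line 2: door (1), starts (1) → 2 (expected 3)
Line 3: near (1), his (1), smooth (1), foam (1) → 4 (expected 5)

No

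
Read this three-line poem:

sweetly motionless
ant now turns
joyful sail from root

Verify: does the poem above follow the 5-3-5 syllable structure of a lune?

Yes

Line 1: sweetly(2) + motionless(3) = 5 ✓
Line 2: ant(1) + now(1) + turns(1) = 3 ✓
Line 3: joyful(2) + sail(1) + from(1) + root(1) = 5 ✓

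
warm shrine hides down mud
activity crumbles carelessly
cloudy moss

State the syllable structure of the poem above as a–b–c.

5–9–3

Line 1: "warm shrine hides down mud": 1+1+1+1+1 = 5
Line 2: "activity crumbles carelessly": 4+2+3 = 9
Line 3: "cloudy moss": 2+1 = 3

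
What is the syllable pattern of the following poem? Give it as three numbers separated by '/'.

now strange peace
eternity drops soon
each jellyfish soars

Line 1: now(1) + strange(1) + peace(1) = 3
Line 2: eternity(4) + drops(1) + soon(1) = 6
Line 3: each(1) + jellyfish(3) + soars(1) = 5

3/6/5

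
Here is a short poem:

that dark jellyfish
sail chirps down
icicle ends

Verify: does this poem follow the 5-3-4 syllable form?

Line 1: that(1) + dark(1) + jellyfish(3) = 5 ✓
Line 2: sail(1) + chirps(1) + down(1) = 3 ✓
Line 3: icicle(3) + ends(1) = 4 ✓

Yes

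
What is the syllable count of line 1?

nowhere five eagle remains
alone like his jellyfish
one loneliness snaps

Line 1: "nowhere five eagle remains": 2+1+2+2 = 7

7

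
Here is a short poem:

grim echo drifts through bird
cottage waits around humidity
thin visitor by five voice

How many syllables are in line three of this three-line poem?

7

Line three: "thin visitor by five voice": 1+3+1+1+1 = 7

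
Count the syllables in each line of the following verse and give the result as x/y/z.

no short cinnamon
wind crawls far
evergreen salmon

5/3/5

Line 1: no (1), short (1), cinnamon (3) → 5
Line 2: wind (1), crawls (1), far (1) → 3
Line 3: evergreen (3), salmon (2) → 5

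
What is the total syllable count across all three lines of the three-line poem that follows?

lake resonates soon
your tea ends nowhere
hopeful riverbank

15

Line 1: "lake resonates soon": 1+3+1 = 5
Line 2: "your tea ends nowhere": 1+1+1+2 = 5
Line 3: "hopeful riverbank": 2+3 = 5
Total: 5 + 5 + 5 = 15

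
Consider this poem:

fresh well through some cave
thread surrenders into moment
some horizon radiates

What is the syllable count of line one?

Line one: fresh(1) + well(1) + through(1) + some(1) + cave(1) = 5

5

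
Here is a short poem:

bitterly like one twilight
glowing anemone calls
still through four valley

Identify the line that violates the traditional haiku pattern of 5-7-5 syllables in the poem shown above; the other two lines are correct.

Line 1: bitterly(3) + like(1) + one(1) + twilight(2) = 7 (expected 5)
Line 2: glowing(2) + anemone(4) + calls(1) = 7 ✓
Line 3: still(1) + through(1) + four(1) + valley(2) = 5 ✓

Line 1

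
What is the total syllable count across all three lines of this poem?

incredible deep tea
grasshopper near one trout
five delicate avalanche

Line 1: incredible (4), deep (1), tea (1) → 6
Line 2: grasshopper (3), near (1), one (1), trout (1) → 6
Line 3: five (1), delicate (3), avalanche (3) → 7
Total: 6 + 6 + 7 = 19

19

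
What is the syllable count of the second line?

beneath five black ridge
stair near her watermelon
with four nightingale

7

The second line: stair(1) + near(1) + her(1) + watermelon(4) = 7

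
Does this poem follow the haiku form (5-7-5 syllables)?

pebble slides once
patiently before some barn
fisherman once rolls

Line 1: pebble(2) + slides(1) + once(1) = 4 (expected 5)
Line 2: patiently(3) + before(2) + some(1) + barn(1) = 7 ✓
Line 3: fisherman(3) + once(1) + rolls(1) = 5 ✓

No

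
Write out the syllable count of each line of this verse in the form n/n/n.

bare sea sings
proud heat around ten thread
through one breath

3/6/3

Line 1: "bare sea sings": 1+1+1 = 3
Line 2: "proud heat around ten thread": 1+1+2+1+1 = 6
Line 3: "through one breath": 1+1+1 = 3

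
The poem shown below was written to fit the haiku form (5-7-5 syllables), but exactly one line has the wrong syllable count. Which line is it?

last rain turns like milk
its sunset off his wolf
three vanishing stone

Line 2

Line 1: last (1), rain (1), turns (1), like (1), milk (1) → 5 ✓
Line 2: its (1), sunset (2), off (1), his (1), wolf (1) → 6 (expected 7)
Line 3: three (1), vanishing (3), stone (1) → 5 ✓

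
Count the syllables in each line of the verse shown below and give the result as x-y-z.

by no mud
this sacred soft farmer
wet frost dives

Line 1: by(1) + no(1) + mud(1) = 3
Line 2: this(1) + sacred(2) + soft(1) + farmer(2) = 6
Line 3: wet(1) + frost(1) + dives(1) = 3

3-6-3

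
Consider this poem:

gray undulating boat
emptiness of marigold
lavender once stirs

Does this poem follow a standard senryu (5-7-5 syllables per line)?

No

Line 1: "gray undulating boat": 1+4+1 = 6 (expected 5)
Line 2: "emptiness of marigold": 3+1+3 = 7 ✓
Line 3: "lavender once stirs": 3+1+1 = 5 ✓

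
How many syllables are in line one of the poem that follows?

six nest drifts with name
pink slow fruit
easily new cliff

5

Line one: "six nest drifts with name": 1+1+1+1+1 = 5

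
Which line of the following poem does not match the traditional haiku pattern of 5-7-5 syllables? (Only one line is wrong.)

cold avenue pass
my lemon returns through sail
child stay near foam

Line 3

Line 1: "cold avenue pass": 1+3+1 = 5 ✓
Line 2: "my lemon returns through sail": 1+2+2+1+1 = 7 ✓
Line 3: "child stay near foam": 1+1+1+1 = 4 (expected 5)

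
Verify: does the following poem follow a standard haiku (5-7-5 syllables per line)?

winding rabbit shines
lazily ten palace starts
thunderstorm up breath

Yes

Line 1: winding(2) + rabbit(2) + shines(1) = 5 ✓
Line 2: lazily(3) + ten(1) + palace(2) + starts(1) = 7 ✓
Line 3: thunderstorm(3) + up(1) + breath(1) = 5 ✓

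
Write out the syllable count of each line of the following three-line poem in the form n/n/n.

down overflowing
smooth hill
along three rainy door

5/2/6

Line 1: down(1) + overflowing(4) = 5
Line 2: smooth(1) + hill(1) = 2
Line 3: along(2) + three(1) + rainy(2) + door(1) = 6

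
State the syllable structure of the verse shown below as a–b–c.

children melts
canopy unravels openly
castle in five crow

Line 1: children (2), melts (1) → 3
Line 2: canopy (3), unravels (3), openly (3) → 9
Line 3: castle (2), in (1), five (1), crow (1) → 5

3–9–5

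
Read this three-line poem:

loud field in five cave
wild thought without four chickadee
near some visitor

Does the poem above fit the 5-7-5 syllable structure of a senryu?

No

Line 1: "loud field in five cave": 1+1+1+1+1 = 5 ✓
Line 2: "wild thought without four chickadee": 1+1+2+1+3 = 8 (expected 7)
Line 3: "near some visitor": 1+1+3 = 5 ✓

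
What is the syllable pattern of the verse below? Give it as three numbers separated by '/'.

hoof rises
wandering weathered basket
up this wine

3/7/3

Line 1: hoof (1), rises (2) → 3
Line 2: wandering (3), weathered (2), basket (2) → 7
Line 3: up (1), this (1), wine (1) → 3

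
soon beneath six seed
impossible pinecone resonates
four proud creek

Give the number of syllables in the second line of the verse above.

9

The second line: "impossible pinecone resonates": 4+2+3 = 9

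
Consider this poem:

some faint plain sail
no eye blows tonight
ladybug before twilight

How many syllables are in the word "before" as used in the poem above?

2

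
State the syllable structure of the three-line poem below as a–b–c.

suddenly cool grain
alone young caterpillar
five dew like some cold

Line 1: suddenly (3), cool (1), grain (1) → 5
Line 2: alone (2), young (1), caterpillar (4) → 7
Line 3: five (1), dew (1), like (1), some (1), cold (1) → 5

5–7–5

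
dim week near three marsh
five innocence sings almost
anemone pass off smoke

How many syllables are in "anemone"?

4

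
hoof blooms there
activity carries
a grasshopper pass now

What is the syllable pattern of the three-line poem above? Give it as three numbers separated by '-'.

Line 1: hoof(1) + blooms(1) + there(1) = 3
Line 2: activity(4) + carries(2) = 6
Line 3: a(1) + grasshopper(3) + pass(1) + now(1) = 6

3-6-6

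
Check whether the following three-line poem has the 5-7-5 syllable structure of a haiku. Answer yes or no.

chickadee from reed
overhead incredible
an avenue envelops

No

Line 1: chickadee (3), from (1), reed (1) → 5 ✓
Line 2: overhead (3), incredible (4) → 7 ✓
Line 3: an (1), avenue (3), envelops (3) → 7 (expected 5)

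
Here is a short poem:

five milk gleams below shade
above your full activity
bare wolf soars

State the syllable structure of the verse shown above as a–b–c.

Line 1: five (1), milk (1), gleams (1), below (2), shade (1) → 6
Line 2: above (2), your (1), full (1), activity (4) → 8
Line 3: bare (1), wolf (1), soars (1) → 3

6–8–3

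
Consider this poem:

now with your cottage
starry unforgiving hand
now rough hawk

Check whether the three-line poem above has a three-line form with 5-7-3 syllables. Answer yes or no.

Yes

Line 1: "now with your cottage": 1+1+1+2 = 5 ✓
Line 2: "starry unforgiving hand": 2+4+1 = 7 ✓
Line 3: "now rough hawk": 1+1+1 = 3 ✓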